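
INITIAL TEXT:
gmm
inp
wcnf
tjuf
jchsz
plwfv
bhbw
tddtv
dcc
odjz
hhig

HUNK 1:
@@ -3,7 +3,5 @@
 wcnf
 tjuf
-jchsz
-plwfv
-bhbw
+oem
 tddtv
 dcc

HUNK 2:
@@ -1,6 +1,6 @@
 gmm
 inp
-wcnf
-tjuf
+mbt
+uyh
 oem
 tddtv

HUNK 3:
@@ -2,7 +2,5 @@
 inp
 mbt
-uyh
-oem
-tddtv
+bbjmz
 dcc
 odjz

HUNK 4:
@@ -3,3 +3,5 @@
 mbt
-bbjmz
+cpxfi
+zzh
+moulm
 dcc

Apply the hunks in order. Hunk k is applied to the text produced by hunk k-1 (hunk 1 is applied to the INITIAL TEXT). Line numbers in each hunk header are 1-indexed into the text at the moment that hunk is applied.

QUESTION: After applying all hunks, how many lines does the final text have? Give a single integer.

Answer: 9

Derivation:
Hunk 1: at line 3 remove [jchsz,plwfv,bhbw] add [oem] -> 9 lines: gmm inp wcnf tjuf oem tddtv dcc odjz hhig
Hunk 2: at line 1 remove [wcnf,tjuf] add [mbt,uyh] -> 9 lines: gmm inp mbt uyh oem tddtv dcc odjz hhig
Hunk 3: at line 2 remove [uyh,oem,tddtv] add [bbjmz] -> 7 lines: gmm inp mbt bbjmz dcc odjz hhig
Hunk 4: at line 3 remove [bbjmz] add [cpxfi,zzh,moulm] -> 9 lines: gmm inp mbt cpxfi zzh moulm dcc odjz hhig
Final line count: 9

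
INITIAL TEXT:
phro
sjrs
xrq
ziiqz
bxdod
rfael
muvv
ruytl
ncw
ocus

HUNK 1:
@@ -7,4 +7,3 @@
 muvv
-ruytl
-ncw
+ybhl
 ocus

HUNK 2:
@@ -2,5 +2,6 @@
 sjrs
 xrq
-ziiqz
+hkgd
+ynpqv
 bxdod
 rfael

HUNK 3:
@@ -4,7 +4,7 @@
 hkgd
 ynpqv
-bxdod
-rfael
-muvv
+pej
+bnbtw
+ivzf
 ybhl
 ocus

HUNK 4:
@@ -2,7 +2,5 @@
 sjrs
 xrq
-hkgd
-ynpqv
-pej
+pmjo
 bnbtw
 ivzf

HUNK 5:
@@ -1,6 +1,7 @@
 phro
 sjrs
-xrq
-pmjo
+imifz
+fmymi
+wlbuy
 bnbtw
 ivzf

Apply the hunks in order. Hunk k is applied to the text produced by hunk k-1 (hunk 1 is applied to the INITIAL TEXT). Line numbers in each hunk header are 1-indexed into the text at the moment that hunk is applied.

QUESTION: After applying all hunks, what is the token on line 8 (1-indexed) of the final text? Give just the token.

Hunk 1: at line 7 remove [ruytl,ncw] add [ybhl] -> 9 lines: phro sjrs xrq ziiqz bxdod rfael muvv ybhl ocus
Hunk 2: at line 2 remove [ziiqz] add [hkgd,ynpqv] -> 10 lines: phro sjrs xrq hkgd ynpqv bxdod rfael muvv ybhl ocus
Hunk 3: at line 4 remove [bxdod,rfael,muvv] add [pej,bnbtw,ivzf] -> 10 lines: phro sjrs xrq hkgd ynpqv pej bnbtw ivzf ybhl ocus
Hunk 4: at line 2 remove [hkgd,ynpqv,pej] add [pmjo] -> 8 lines: phro sjrs xrq pmjo bnbtw ivzf ybhl ocus
Hunk 5: at line 1 remove [xrq,pmjo] add [imifz,fmymi,wlbuy] -> 9 lines: phro sjrs imifz fmymi wlbuy bnbtw ivzf ybhl ocus
Final line 8: ybhl

Answer: ybhl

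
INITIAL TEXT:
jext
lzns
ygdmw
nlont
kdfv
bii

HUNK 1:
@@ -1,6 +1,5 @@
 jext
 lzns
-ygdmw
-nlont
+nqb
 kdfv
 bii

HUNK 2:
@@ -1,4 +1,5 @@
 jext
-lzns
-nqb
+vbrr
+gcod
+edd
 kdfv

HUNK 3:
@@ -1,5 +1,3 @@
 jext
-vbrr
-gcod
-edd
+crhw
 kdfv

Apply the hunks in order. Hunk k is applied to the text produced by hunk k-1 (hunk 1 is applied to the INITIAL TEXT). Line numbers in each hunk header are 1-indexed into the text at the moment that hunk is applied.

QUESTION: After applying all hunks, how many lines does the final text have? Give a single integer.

Hunk 1: at line 1 remove [ygdmw,nlont] add [nqb] -> 5 lines: jext lzns nqb kdfv bii
Hunk 2: at line 1 remove [lzns,nqb] add [vbrr,gcod,edd] -> 6 lines: jext vbrr gcod edd kdfv bii
Hunk 3: at line 1 remove [vbrr,gcod,edd] add [crhw] -> 4 lines: jext crhw kdfv bii
Final line count: 4

Answer: 4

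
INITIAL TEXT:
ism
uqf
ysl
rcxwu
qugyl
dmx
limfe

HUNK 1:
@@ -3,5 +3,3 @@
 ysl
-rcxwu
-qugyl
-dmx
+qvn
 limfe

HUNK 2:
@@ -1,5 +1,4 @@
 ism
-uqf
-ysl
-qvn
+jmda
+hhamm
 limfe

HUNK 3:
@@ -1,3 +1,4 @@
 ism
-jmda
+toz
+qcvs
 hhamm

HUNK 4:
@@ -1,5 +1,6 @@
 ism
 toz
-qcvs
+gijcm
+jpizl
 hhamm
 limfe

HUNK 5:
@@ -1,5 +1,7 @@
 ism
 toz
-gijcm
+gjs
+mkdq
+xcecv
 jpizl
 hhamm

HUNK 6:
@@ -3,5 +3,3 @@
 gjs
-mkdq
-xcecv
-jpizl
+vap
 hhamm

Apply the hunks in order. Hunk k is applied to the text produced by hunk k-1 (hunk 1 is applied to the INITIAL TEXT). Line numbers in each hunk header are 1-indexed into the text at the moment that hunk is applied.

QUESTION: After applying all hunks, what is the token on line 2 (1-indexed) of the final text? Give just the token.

Answer: toz

Derivation:
Hunk 1: at line 3 remove [rcxwu,qugyl,dmx] add [qvn] -> 5 lines: ism uqf ysl qvn limfe
Hunk 2: at line 1 remove [uqf,ysl,qvn] add [jmda,hhamm] -> 4 lines: ism jmda hhamm limfe
Hunk 3: at line 1 remove [jmda] add [toz,qcvs] -> 5 lines: ism toz qcvs hhamm limfe
Hunk 4: at line 1 remove [qcvs] add [gijcm,jpizl] -> 6 lines: ism toz gijcm jpizl hhamm limfe
Hunk 5: at line 1 remove [gijcm] add [gjs,mkdq,xcecv] -> 8 lines: ism toz gjs mkdq xcecv jpizl hhamm limfe
Hunk 6: at line 3 remove [mkdq,xcecv,jpizl] add [vap] -> 6 lines: ism toz gjs vap hhamm limfe
Final line 2: toz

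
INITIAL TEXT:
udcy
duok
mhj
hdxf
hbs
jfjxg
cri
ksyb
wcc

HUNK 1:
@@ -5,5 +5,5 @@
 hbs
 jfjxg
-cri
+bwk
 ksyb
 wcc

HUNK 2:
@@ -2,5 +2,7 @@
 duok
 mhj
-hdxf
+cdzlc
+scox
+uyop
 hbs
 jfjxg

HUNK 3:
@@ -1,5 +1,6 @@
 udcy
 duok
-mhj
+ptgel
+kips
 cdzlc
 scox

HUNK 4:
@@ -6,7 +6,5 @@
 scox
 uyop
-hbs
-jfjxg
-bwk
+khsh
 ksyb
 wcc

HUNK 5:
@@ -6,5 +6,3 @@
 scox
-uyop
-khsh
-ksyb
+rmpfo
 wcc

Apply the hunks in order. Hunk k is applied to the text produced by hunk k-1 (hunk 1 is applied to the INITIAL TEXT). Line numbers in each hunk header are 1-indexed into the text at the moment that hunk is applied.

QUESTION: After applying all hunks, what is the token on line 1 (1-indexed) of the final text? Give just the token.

Answer: udcy

Derivation:
Hunk 1: at line 5 remove [cri] add [bwk] -> 9 lines: udcy duok mhj hdxf hbs jfjxg bwk ksyb wcc
Hunk 2: at line 2 remove [hdxf] add [cdzlc,scox,uyop] -> 11 lines: udcy duok mhj cdzlc scox uyop hbs jfjxg bwk ksyb wcc
Hunk 3: at line 1 remove [mhj] add [ptgel,kips] -> 12 lines: udcy duok ptgel kips cdzlc scox uyop hbs jfjxg bwk ksyb wcc
Hunk 4: at line 6 remove [hbs,jfjxg,bwk] add [khsh] -> 10 lines: udcy duok ptgel kips cdzlc scox uyop khsh ksyb wcc
Hunk 5: at line 6 remove [uyop,khsh,ksyb] add [rmpfo] -> 8 lines: udcy duok ptgel kips cdzlc scox rmpfo wcc
Final line 1: udcy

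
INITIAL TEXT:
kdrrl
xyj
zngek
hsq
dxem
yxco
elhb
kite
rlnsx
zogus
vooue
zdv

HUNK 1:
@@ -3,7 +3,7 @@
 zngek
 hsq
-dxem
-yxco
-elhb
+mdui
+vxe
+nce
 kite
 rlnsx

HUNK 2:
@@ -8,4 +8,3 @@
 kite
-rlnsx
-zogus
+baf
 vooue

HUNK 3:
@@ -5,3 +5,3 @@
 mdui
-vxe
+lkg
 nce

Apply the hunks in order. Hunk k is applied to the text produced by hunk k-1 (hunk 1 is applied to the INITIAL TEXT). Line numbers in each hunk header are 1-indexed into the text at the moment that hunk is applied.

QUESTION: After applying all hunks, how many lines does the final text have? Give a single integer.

Hunk 1: at line 3 remove [dxem,yxco,elhb] add [mdui,vxe,nce] -> 12 lines: kdrrl xyj zngek hsq mdui vxe nce kite rlnsx zogus vooue zdv
Hunk 2: at line 8 remove [rlnsx,zogus] add [baf] -> 11 lines: kdrrl xyj zngek hsq mdui vxe nce kite baf vooue zdv
Hunk 3: at line 5 remove [vxe] add [lkg] -> 11 lines: kdrrl xyj zngek hsq mdui lkg nce kite baf vooue zdv
Final line count: 11

Answer: 11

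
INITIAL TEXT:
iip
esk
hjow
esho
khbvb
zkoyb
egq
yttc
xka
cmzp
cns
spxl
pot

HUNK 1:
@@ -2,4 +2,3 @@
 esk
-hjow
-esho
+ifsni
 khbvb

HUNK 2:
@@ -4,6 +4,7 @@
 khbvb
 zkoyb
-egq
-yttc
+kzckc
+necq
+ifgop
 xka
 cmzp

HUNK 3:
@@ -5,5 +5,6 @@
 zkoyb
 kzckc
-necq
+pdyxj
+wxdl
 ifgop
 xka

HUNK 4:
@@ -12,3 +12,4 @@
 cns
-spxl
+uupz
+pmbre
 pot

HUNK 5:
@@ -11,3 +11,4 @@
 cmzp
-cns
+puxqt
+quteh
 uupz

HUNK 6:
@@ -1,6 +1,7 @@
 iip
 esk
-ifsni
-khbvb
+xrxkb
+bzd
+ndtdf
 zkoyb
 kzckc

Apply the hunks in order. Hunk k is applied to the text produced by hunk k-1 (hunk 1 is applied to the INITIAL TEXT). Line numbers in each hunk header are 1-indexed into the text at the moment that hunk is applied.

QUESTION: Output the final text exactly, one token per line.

Answer: iip
esk
xrxkb
bzd
ndtdf
zkoyb
kzckc
pdyxj
wxdl
ifgop
xka
cmzp
puxqt
quteh
uupz
pmbre
pot

Derivation:
Hunk 1: at line 2 remove [hjow,esho] add [ifsni] -> 12 lines: iip esk ifsni khbvb zkoyb egq yttc xka cmzp cns spxl pot
Hunk 2: at line 4 remove [egq,yttc] add [kzckc,necq,ifgop] -> 13 lines: iip esk ifsni khbvb zkoyb kzckc necq ifgop xka cmzp cns spxl pot
Hunk 3: at line 5 remove [necq] add [pdyxj,wxdl] -> 14 lines: iip esk ifsni khbvb zkoyb kzckc pdyxj wxdl ifgop xka cmzp cns spxl pot
Hunk 4: at line 12 remove [spxl] add [uupz,pmbre] -> 15 lines: iip esk ifsni khbvb zkoyb kzckc pdyxj wxdl ifgop xka cmzp cns uupz pmbre pot
Hunk 5: at line 11 remove [cns] add [puxqt,quteh] -> 16 lines: iip esk ifsni khbvb zkoyb kzckc pdyxj wxdl ifgop xka cmzp puxqt quteh uupz pmbre pot
Hunk 6: at line 1 remove [ifsni,khbvb] add [xrxkb,bzd,ndtdf] -> 17 lines: iip esk xrxkb bzd ndtdf zkoyb kzckc pdyxj wxdl ifgop xka cmzp puxqt quteh uupz pmbre pot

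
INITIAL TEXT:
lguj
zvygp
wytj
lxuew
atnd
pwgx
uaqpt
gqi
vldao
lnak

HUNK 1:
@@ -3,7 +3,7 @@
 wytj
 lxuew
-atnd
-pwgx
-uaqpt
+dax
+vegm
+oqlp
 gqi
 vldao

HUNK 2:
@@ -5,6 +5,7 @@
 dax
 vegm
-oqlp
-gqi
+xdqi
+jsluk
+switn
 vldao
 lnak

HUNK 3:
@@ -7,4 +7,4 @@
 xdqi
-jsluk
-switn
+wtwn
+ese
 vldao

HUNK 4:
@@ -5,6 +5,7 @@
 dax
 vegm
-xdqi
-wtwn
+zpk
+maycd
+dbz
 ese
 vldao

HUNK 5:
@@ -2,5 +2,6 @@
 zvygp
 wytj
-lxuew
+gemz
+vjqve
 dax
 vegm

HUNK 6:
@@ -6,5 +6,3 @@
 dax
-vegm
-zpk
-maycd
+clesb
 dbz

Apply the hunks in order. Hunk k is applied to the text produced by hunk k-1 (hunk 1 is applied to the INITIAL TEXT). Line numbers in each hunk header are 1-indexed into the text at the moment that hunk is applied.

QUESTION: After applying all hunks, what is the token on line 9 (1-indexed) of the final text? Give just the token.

Hunk 1: at line 3 remove [atnd,pwgx,uaqpt] add [dax,vegm,oqlp] -> 10 lines: lguj zvygp wytj lxuew dax vegm oqlp gqi vldao lnak
Hunk 2: at line 5 remove [oqlp,gqi] add [xdqi,jsluk,switn] -> 11 lines: lguj zvygp wytj lxuew dax vegm xdqi jsluk switn vldao lnak
Hunk 3: at line 7 remove [jsluk,switn] add [wtwn,ese] -> 11 lines: lguj zvygp wytj lxuew dax vegm xdqi wtwn ese vldao lnak
Hunk 4: at line 5 remove [xdqi,wtwn] add [zpk,maycd,dbz] -> 12 lines: lguj zvygp wytj lxuew dax vegm zpk maycd dbz ese vldao lnak
Hunk 5: at line 2 remove [lxuew] add [gemz,vjqve] -> 13 lines: lguj zvygp wytj gemz vjqve dax vegm zpk maycd dbz ese vldao lnak
Hunk 6: at line 6 remove [vegm,zpk,maycd] add [clesb] -> 11 lines: lguj zvygp wytj gemz vjqve dax clesb dbz ese vldao lnak
Final line 9: ese

Answer: ese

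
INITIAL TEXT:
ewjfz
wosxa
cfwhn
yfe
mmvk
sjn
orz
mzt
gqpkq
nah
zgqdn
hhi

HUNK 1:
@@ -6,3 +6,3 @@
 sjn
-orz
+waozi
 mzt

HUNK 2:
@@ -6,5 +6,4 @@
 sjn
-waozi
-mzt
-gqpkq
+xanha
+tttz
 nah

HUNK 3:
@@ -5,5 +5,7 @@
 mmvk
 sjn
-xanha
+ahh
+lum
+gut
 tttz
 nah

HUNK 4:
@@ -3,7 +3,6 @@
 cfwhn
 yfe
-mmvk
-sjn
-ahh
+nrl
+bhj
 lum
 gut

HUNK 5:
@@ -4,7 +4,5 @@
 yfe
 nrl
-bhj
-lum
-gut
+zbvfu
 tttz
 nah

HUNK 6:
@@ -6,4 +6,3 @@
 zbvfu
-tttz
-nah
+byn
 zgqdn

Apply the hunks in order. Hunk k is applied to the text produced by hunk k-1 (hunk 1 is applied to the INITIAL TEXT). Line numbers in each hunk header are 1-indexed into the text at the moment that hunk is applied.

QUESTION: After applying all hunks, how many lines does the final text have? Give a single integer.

Answer: 9

Derivation:
Hunk 1: at line 6 remove [orz] add [waozi] -> 12 lines: ewjfz wosxa cfwhn yfe mmvk sjn waozi mzt gqpkq nah zgqdn hhi
Hunk 2: at line 6 remove [waozi,mzt,gqpkq] add [xanha,tttz] -> 11 lines: ewjfz wosxa cfwhn yfe mmvk sjn xanha tttz nah zgqdn hhi
Hunk 3: at line 5 remove [xanha] add [ahh,lum,gut] -> 13 lines: ewjfz wosxa cfwhn yfe mmvk sjn ahh lum gut tttz nah zgqdn hhi
Hunk 4: at line 3 remove [mmvk,sjn,ahh] add [nrl,bhj] -> 12 lines: ewjfz wosxa cfwhn yfe nrl bhj lum gut tttz nah zgqdn hhi
Hunk 5: at line 4 remove [bhj,lum,gut] add [zbvfu] -> 10 lines: ewjfz wosxa cfwhn yfe nrl zbvfu tttz nah zgqdn hhi
Hunk 6: at line 6 remove [tttz,nah] add [byn] -> 9 lines: ewjfz wosxa cfwhn yfe nrl zbvfu byn zgqdn hhi
Final line count: 9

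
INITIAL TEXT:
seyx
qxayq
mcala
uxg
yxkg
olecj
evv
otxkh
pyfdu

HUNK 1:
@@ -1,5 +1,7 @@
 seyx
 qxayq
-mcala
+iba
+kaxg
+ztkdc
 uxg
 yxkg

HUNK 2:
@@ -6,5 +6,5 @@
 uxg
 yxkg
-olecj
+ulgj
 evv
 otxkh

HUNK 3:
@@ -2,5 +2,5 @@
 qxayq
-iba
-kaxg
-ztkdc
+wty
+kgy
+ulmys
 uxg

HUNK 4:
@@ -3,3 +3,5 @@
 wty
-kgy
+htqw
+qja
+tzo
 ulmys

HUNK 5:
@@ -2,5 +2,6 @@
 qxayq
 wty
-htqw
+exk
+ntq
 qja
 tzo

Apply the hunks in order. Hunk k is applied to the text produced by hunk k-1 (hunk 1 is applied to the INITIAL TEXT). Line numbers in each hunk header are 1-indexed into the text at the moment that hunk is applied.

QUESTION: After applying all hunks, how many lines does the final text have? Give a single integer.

Hunk 1: at line 1 remove [mcala] add [iba,kaxg,ztkdc] -> 11 lines: seyx qxayq iba kaxg ztkdc uxg yxkg olecj evv otxkh pyfdu
Hunk 2: at line 6 remove [olecj] add [ulgj] -> 11 lines: seyx qxayq iba kaxg ztkdc uxg yxkg ulgj evv otxkh pyfdu
Hunk 3: at line 2 remove [iba,kaxg,ztkdc] add [wty,kgy,ulmys] -> 11 lines: seyx qxayq wty kgy ulmys uxg yxkg ulgj evv otxkh pyfdu
Hunk 4: at line 3 remove [kgy] add [htqw,qja,tzo] -> 13 lines: seyx qxayq wty htqw qja tzo ulmys uxg yxkg ulgj evv otxkh pyfdu
Hunk 5: at line 2 remove [htqw] add [exk,ntq] -> 14 lines: seyx qxayq wty exk ntq qja tzo ulmys uxg yxkg ulgj evv otxkh pyfdu
Final line count: 14

Answer: 14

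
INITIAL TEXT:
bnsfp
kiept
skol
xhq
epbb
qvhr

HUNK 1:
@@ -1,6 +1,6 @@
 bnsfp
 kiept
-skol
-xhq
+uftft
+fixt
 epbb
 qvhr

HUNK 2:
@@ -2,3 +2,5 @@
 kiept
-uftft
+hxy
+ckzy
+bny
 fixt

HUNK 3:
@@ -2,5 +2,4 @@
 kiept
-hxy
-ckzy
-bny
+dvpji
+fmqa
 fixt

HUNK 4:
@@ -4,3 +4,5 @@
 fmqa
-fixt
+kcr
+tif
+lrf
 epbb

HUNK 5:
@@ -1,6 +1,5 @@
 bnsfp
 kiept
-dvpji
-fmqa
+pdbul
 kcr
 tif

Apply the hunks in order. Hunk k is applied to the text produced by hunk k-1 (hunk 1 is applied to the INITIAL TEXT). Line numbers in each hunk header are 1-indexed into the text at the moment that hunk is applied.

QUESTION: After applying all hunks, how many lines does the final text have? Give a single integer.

Answer: 8

Derivation:
Hunk 1: at line 1 remove [skol,xhq] add [uftft,fixt] -> 6 lines: bnsfp kiept uftft fixt epbb qvhr
Hunk 2: at line 2 remove [uftft] add [hxy,ckzy,bny] -> 8 lines: bnsfp kiept hxy ckzy bny fixt epbb qvhr
Hunk 3: at line 2 remove [hxy,ckzy,bny] add [dvpji,fmqa] -> 7 lines: bnsfp kiept dvpji fmqa fixt epbb qvhr
Hunk 4: at line 4 remove [fixt] add [kcr,tif,lrf] -> 9 lines: bnsfp kiept dvpji fmqa kcr tif lrf epbb qvhr
Hunk 5: at line 1 remove [dvpji,fmqa] add [pdbul] -> 8 lines: bnsfp kiept pdbul kcr tif lrf epbb qvhr
Final line count: 8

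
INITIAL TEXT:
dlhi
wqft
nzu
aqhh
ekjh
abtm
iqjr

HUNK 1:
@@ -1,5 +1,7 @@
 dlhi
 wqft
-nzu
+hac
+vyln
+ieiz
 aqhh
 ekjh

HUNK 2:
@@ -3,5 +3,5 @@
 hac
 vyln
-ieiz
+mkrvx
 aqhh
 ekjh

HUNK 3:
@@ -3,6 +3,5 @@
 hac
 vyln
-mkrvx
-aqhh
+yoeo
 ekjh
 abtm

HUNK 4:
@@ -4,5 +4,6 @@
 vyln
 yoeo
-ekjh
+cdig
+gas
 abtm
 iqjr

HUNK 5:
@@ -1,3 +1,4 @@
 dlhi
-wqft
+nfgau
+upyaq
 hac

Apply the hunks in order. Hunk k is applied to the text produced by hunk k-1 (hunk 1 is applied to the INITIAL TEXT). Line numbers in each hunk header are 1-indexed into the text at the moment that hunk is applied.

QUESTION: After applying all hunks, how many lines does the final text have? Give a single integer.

Answer: 10

Derivation:
Hunk 1: at line 1 remove [nzu] add [hac,vyln,ieiz] -> 9 lines: dlhi wqft hac vyln ieiz aqhh ekjh abtm iqjr
Hunk 2: at line 3 remove [ieiz] add [mkrvx] -> 9 lines: dlhi wqft hac vyln mkrvx aqhh ekjh abtm iqjr
Hunk 3: at line 3 remove [mkrvx,aqhh] add [yoeo] -> 8 lines: dlhi wqft hac vyln yoeo ekjh abtm iqjr
Hunk 4: at line 4 remove [ekjh] add [cdig,gas] -> 9 lines: dlhi wqft hac vyln yoeo cdig gas abtm iqjr
Hunk 5: at line 1 remove [wqft] add [nfgau,upyaq] -> 10 lines: dlhi nfgau upyaq hac vyln yoeo cdig gas abtm iqjr
Final line count: 10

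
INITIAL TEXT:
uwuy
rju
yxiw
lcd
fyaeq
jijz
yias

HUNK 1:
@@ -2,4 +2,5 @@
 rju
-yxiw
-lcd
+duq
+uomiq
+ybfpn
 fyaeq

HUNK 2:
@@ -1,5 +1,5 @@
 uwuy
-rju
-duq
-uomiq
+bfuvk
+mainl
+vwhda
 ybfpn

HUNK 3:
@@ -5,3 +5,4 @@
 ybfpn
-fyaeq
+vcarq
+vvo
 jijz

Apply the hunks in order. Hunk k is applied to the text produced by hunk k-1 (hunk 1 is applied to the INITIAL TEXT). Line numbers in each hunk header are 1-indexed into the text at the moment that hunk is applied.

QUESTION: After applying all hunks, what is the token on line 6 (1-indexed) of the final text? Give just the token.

Answer: vcarq

Derivation:
Hunk 1: at line 2 remove [yxiw,lcd] add [duq,uomiq,ybfpn] -> 8 lines: uwuy rju duq uomiq ybfpn fyaeq jijz yias
Hunk 2: at line 1 remove [rju,duq,uomiq] add [bfuvk,mainl,vwhda] -> 8 lines: uwuy bfuvk mainl vwhda ybfpn fyaeq jijz yias
Hunk 3: at line 5 remove [fyaeq] add [vcarq,vvo] -> 9 lines: uwuy bfuvk mainl vwhda ybfpn vcarq vvo jijz yias
Final line 6: vcarq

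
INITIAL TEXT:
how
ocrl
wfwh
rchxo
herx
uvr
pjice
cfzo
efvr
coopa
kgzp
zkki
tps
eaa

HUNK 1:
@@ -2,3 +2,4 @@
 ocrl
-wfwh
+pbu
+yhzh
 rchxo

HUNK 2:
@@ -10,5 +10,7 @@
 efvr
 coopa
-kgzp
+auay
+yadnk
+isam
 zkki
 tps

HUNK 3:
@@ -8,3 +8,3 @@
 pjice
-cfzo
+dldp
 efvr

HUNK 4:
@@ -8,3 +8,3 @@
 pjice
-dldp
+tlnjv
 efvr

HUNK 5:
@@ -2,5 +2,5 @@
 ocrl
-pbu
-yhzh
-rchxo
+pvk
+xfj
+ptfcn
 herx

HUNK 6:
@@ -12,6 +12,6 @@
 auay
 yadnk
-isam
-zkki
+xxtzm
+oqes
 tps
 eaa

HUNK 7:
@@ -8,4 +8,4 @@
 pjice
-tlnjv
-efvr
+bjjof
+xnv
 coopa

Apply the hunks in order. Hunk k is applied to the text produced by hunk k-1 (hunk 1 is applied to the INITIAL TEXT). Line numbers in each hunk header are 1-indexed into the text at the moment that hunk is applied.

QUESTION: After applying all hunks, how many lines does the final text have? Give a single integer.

Hunk 1: at line 2 remove [wfwh] add [pbu,yhzh] -> 15 lines: how ocrl pbu yhzh rchxo herx uvr pjice cfzo efvr coopa kgzp zkki tps eaa
Hunk 2: at line 10 remove [kgzp] add [auay,yadnk,isam] -> 17 lines: how ocrl pbu yhzh rchxo herx uvr pjice cfzo efvr coopa auay yadnk isam zkki tps eaa
Hunk 3: at line 8 remove [cfzo] add [dldp] -> 17 lines: how ocrl pbu yhzh rchxo herx uvr pjice dldp efvr coopa auay yadnk isam zkki tps eaa
Hunk 4: at line 8 remove [dldp] add [tlnjv] -> 17 lines: how ocrl pbu yhzh rchxo herx uvr pjice tlnjv efvr coopa auay yadnk isam zkki tps eaa
Hunk 5: at line 2 remove [pbu,yhzh,rchxo] add [pvk,xfj,ptfcn] -> 17 lines: how ocrl pvk xfj ptfcn herx uvr pjice tlnjv efvr coopa auay yadnk isam zkki tps eaa
Hunk 6: at line 12 remove [isam,zkki] add [xxtzm,oqes] -> 17 lines: how ocrl pvk xfj ptfcn herx uvr pjice tlnjv efvr coopa auay yadnk xxtzm oqes tps eaa
Hunk 7: at line 8 remove [tlnjv,efvr] add [bjjof,xnv] -> 17 lines: how ocrl pvk xfj ptfcn herx uvr pjice bjjof xnv coopa auay yadnk xxtzm oqes tps eaa
Final line count: 17

Answer: 17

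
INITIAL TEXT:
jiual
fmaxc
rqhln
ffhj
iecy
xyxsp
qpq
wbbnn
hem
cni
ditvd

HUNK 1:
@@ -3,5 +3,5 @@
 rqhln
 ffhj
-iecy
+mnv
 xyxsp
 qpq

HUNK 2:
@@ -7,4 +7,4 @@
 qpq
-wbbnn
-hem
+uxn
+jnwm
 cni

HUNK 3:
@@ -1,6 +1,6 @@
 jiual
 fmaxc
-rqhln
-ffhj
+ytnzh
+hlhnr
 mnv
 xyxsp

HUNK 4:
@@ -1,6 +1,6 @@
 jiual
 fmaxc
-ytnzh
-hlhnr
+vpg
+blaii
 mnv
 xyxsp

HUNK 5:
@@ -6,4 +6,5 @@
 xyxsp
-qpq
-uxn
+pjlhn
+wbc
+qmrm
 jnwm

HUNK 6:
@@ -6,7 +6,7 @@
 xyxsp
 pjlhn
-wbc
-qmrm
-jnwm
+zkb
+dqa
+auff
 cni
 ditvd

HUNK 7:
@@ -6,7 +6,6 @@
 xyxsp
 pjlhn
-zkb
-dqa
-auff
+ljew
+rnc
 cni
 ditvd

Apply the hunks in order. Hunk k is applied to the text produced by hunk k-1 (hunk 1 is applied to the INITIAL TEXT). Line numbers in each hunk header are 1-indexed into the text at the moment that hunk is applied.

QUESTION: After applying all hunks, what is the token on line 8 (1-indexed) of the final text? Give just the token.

Hunk 1: at line 3 remove [iecy] add [mnv] -> 11 lines: jiual fmaxc rqhln ffhj mnv xyxsp qpq wbbnn hem cni ditvd
Hunk 2: at line 7 remove [wbbnn,hem] add [uxn,jnwm] -> 11 lines: jiual fmaxc rqhln ffhj mnv xyxsp qpq uxn jnwm cni ditvd
Hunk 3: at line 1 remove [rqhln,ffhj] add [ytnzh,hlhnr] -> 11 lines: jiual fmaxc ytnzh hlhnr mnv xyxsp qpq uxn jnwm cni ditvd
Hunk 4: at line 1 remove [ytnzh,hlhnr] add [vpg,blaii] -> 11 lines: jiual fmaxc vpg blaii mnv xyxsp qpq uxn jnwm cni ditvd
Hunk 5: at line 6 remove [qpq,uxn] add [pjlhn,wbc,qmrm] -> 12 lines: jiual fmaxc vpg blaii mnv xyxsp pjlhn wbc qmrm jnwm cni ditvd
Hunk 6: at line 6 remove [wbc,qmrm,jnwm] add [zkb,dqa,auff] -> 12 lines: jiual fmaxc vpg blaii mnv xyxsp pjlhn zkb dqa auff cni ditvd
Hunk 7: at line 6 remove [zkb,dqa,auff] add [ljew,rnc] -> 11 lines: jiual fmaxc vpg blaii mnv xyxsp pjlhn ljew rnc cni ditvd
Final line 8: ljew

Answer: ljew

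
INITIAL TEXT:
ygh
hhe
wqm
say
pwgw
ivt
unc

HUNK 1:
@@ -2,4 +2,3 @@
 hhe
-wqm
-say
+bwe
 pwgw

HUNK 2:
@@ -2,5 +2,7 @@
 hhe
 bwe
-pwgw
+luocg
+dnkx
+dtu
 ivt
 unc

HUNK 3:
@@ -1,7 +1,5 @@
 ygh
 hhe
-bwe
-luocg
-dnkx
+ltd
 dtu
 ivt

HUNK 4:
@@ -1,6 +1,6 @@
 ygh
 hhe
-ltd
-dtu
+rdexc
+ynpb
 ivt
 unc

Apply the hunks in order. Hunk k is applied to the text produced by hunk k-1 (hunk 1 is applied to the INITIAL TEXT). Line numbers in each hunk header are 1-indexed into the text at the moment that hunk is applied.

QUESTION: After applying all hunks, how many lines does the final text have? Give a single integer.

Answer: 6

Derivation:
Hunk 1: at line 2 remove [wqm,say] add [bwe] -> 6 lines: ygh hhe bwe pwgw ivt unc
Hunk 2: at line 2 remove [pwgw] add [luocg,dnkx,dtu] -> 8 lines: ygh hhe bwe luocg dnkx dtu ivt unc
Hunk 3: at line 1 remove [bwe,luocg,dnkx] add [ltd] -> 6 lines: ygh hhe ltd dtu ivt unc
Hunk 4: at line 1 remove [ltd,dtu] add [rdexc,ynpb] -> 6 lines: ygh hhe rdexc ynpb ivt unc
Final line count: 6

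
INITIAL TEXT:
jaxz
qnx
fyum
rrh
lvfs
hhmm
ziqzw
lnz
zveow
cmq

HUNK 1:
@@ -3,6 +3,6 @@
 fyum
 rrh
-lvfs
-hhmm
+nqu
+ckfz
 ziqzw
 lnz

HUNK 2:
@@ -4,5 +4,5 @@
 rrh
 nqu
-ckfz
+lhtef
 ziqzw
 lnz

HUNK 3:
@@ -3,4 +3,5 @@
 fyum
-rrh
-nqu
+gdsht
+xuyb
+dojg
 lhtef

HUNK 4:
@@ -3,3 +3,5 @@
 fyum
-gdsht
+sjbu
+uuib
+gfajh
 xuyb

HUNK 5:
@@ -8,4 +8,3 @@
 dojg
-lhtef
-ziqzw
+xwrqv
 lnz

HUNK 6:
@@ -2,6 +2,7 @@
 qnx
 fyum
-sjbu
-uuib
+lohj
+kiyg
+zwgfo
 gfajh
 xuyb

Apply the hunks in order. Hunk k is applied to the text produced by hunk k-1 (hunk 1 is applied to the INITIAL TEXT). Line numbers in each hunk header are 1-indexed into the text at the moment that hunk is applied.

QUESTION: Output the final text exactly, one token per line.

Hunk 1: at line 3 remove [lvfs,hhmm] add [nqu,ckfz] -> 10 lines: jaxz qnx fyum rrh nqu ckfz ziqzw lnz zveow cmq
Hunk 2: at line 4 remove [ckfz] add [lhtef] -> 10 lines: jaxz qnx fyum rrh nqu lhtef ziqzw lnz zveow cmq
Hunk 3: at line 3 remove [rrh,nqu] add [gdsht,xuyb,dojg] -> 11 lines: jaxz qnx fyum gdsht xuyb dojg lhtef ziqzw lnz zveow cmq
Hunk 4: at line 3 remove [gdsht] add [sjbu,uuib,gfajh] -> 13 lines: jaxz qnx fyum sjbu uuib gfajh xuyb dojg lhtef ziqzw lnz zveow cmq
Hunk 5: at line 8 remove [lhtef,ziqzw] add [xwrqv] -> 12 lines: jaxz qnx fyum sjbu uuib gfajh xuyb dojg xwrqv lnz zveow cmq
Hunk 6: at line 2 remove [sjbu,uuib] add [lohj,kiyg,zwgfo] -> 13 lines: jaxz qnx fyum lohj kiyg zwgfo gfajh xuyb dojg xwrqv lnz zveow cmq

Answer: jaxz
qnx
fyum
lohj
kiyg
zwgfo
gfajh
xuyb
dojg
xwrqv
lnz
zveow
cmq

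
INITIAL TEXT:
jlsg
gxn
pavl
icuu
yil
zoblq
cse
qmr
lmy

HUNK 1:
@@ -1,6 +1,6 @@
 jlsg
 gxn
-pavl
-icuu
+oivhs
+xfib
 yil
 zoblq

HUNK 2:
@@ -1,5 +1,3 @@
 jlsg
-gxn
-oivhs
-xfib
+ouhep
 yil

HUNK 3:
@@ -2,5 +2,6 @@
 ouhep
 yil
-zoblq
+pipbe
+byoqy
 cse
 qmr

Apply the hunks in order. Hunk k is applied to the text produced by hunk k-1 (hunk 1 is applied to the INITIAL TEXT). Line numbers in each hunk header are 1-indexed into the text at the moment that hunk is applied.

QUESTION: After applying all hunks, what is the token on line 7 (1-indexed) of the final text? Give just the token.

Hunk 1: at line 1 remove [pavl,icuu] add [oivhs,xfib] -> 9 lines: jlsg gxn oivhs xfib yil zoblq cse qmr lmy
Hunk 2: at line 1 remove [gxn,oivhs,xfib] add [ouhep] -> 7 lines: jlsg ouhep yil zoblq cse qmr lmy
Hunk 3: at line 2 remove [zoblq] add [pipbe,byoqy] -> 8 lines: jlsg ouhep yil pipbe byoqy cse qmr lmy
Final line 7: qmr

Answer: qmr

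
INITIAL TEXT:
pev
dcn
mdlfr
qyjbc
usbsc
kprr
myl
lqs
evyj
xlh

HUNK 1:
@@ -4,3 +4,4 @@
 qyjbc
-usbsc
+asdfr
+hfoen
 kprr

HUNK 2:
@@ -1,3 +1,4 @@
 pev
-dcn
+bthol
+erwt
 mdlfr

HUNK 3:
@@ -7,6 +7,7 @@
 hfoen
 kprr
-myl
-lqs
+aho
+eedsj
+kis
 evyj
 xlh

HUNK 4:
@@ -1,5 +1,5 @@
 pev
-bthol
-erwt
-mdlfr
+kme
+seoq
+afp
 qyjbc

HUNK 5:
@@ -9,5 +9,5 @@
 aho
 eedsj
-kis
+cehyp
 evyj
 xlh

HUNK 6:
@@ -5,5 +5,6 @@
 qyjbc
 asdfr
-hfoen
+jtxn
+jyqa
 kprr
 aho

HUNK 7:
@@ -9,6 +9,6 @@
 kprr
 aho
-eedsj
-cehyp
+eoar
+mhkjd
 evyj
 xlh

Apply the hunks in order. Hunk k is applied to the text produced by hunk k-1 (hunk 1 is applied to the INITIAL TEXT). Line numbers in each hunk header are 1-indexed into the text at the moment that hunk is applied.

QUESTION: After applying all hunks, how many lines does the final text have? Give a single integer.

Answer: 14

Derivation:
Hunk 1: at line 4 remove [usbsc] add [asdfr,hfoen] -> 11 lines: pev dcn mdlfr qyjbc asdfr hfoen kprr myl lqs evyj xlh
Hunk 2: at line 1 remove [dcn] add [bthol,erwt] -> 12 lines: pev bthol erwt mdlfr qyjbc asdfr hfoen kprr myl lqs evyj xlh
Hunk 3: at line 7 remove [myl,lqs] add [aho,eedsj,kis] -> 13 lines: pev bthol erwt mdlfr qyjbc asdfr hfoen kprr aho eedsj kis evyj xlh
Hunk 4: at line 1 remove [bthol,erwt,mdlfr] add [kme,seoq,afp] -> 13 lines: pev kme seoq afp qyjbc asdfr hfoen kprr aho eedsj kis evyj xlh
Hunk 5: at line 9 remove [kis] add [cehyp] -> 13 lines: pev kme seoq afp qyjbc asdfr hfoen kprr aho eedsj cehyp evyj xlh
Hunk 6: at line 5 remove [hfoen] add [jtxn,jyqa] -> 14 lines: pev kme seoq afp qyjbc asdfr jtxn jyqa kprr aho eedsj cehyp evyj xlh
Hunk 7: at line 9 remove [eedsj,cehyp] add [eoar,mhkjd] -> 14 lines: pev kme seoq afp qyjbc asdfr jtxn jyqa kprr aho eoar mhkjd evyj xlh
Final line count: 14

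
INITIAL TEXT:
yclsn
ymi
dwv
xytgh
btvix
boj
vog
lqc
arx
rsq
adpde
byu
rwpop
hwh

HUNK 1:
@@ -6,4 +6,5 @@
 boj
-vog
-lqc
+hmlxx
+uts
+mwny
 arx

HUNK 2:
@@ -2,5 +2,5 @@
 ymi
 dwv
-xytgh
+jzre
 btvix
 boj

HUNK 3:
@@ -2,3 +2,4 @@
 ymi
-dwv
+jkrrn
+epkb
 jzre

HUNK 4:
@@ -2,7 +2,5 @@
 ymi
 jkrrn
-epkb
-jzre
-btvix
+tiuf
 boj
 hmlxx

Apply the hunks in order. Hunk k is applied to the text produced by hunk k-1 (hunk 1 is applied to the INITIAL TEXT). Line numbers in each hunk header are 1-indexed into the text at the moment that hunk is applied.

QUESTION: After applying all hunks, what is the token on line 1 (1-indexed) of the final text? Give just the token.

Answer: yclsn

Derivation:
Hunk 1: at line 6 remove [vog,lqc] add [hmlxx,uts,mwny] -> 15 lines: yclsn ymi dwv xytgh btvix boj hmlxx uts mwny arx rsq adpde byu rwpop hwh
Hunk 2: at line 2 remove [xytgh] add [jzre] -> 15 lines: yclsn ymi dwv jzre btvix boj hmlxx uts mwny arx rsq adpde byu rwpop hwh
Hunk 3: at line 2 remove [dwv] add [jkrrn,epkb] -> 16 lines: yclsn ymi jkrrn epkb jzre btvix boj hmlxx uts mwny arx rsq adpde byu rwpop hwh
Hunk 4: at line 2 remove [epkb,jzre,btvix] add [tiuf] -> 14 lines: yclsn ymi jkrrn tiuf boj hmlxx uts mwny arx rsq adpde byu rwpop hwh
Final line 1: yclsn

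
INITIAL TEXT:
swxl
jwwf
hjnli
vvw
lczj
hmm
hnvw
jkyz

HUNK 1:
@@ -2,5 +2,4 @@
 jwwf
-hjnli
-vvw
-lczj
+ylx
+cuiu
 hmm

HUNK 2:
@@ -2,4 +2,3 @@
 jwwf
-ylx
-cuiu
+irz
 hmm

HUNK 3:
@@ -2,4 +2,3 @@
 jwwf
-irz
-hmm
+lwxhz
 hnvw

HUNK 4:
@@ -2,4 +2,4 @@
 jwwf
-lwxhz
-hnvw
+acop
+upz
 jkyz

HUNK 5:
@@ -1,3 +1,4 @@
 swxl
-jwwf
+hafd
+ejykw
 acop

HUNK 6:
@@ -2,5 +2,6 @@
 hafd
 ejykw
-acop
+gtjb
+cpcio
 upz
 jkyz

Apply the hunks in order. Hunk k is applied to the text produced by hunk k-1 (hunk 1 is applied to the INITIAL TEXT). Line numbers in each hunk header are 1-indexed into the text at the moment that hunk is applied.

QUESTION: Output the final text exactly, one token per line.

Answer: swxl
hafd
ejykw
gtjb
cpcio
upz
jkyz

Derivation:
Hunk 1: at line 2 remove [hjnli,vvw,lczj] add [ylx,cuiu] -> 7 lines: swxl jwwf ylx cuiu hmm hnvw jkyz
Hunk 2: at line 2 remove [ylx,cuiu] add [irz] -> 6 lines: swxl jwwf irz hmm hnvw jkyz
Hunk 3: at line 2 remove [irz,hmm] add [lwxhz] -> 5 lines: swxl jwwf lwxhz hnvw jkyz
Hunk 4: at line 2 remove [lwxhz,hnvw] add [acop,upz] -> 5 lines: swxl jwwf acop upz jkyz
Hunk 5: at line 1 remove [jwwf] add [hafd,ejykw] -> 6 lines: swxl hafd ejykw acop upz jkyz
Hunk 6: at line 2 remove [acop] add [gtjb,cpcio] -> 7 lines: swxl hafd ejykw gtjb cpcio upz jkyz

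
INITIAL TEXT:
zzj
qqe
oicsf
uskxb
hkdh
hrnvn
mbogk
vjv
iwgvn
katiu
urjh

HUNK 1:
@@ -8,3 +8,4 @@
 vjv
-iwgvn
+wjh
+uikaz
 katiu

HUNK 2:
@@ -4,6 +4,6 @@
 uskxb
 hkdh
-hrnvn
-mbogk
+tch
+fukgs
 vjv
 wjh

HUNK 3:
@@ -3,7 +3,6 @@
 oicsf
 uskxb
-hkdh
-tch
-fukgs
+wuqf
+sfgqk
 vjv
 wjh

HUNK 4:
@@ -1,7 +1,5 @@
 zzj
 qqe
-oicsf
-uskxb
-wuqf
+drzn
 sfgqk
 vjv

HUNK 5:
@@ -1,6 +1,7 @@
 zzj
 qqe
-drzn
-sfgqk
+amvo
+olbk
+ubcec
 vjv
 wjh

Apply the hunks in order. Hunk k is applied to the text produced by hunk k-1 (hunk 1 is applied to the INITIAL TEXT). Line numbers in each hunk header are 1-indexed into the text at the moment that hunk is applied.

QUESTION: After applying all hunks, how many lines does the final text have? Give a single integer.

Answer: 10

Derivation:
Hunk 1: at line 8 remove [iwgvn] add [wjh,uikaz] -> 12 lines: zzj qqe oicsf uskxb hkdh hrnvn mbogk vjv wjh uikaz katiu urjh
Hunk 2: at line 4 remove [hrnvn,mbogk] add [tch,fukgs] -> 12 lines: zzj qqe oicsf uskxb hkdh tch fukgs vjv wjh uikaz katiu urjh
Hunk 3: at line 3 remove [hkdh,tch,fukgs] add [wuqf,sfgqk] -> 11 lines: zzj qqe oicsf uskxb wuqf sfgqk vjv wjh uikaz katiu urjh
Hunk 4: at line 1 remove [oicsf,uskxb,wuqf] add [drzn] -> 9 lines: zzj qqe drzn sfgqk vjv wjh uikaz katiu urjh
Hunk 5: at line 1 remove [drzn,sfgqk] add [amvo,olbk,ubcec] -> 10 lines: zzj qqe amvo olbk ubcec vjv wjh uikaz katiu urjh
Final line count: 10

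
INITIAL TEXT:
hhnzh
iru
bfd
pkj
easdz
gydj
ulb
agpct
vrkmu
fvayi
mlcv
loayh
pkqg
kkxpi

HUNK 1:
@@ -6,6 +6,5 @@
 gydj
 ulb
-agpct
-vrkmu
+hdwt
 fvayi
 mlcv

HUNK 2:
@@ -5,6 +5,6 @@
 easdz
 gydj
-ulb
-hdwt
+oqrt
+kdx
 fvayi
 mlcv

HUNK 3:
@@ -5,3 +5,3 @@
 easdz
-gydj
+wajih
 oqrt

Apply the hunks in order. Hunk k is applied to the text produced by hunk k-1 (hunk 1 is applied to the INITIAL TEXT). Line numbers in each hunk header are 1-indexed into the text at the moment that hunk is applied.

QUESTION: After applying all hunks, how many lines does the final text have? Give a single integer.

Answer: 13

Derivation:
Hunk 1: at line 6 remove [agpct,vrkmu] add [hdwt] -> 13 lines: hhnzh iru bfd pkj easdz gydj ulb hdwt fvayi mlcv loayh pkqg kkxpi
Hunk 2: at line 5 remove [ulb,hdwt] add [oqrt,kdx] -> 13 lines: hhnzh iru bfd pkj easdz gydj oqrt kdx fvayi mlcv loayh pkqg kkxpi
Hunk 3: at line 5 remove [gydj] add [wajih] -> 13 lines: hhnzh iru bfd pkj easdz wajih oqrt kdx fvayi mlcv loayh pkqg kkxpi
Final line count: 13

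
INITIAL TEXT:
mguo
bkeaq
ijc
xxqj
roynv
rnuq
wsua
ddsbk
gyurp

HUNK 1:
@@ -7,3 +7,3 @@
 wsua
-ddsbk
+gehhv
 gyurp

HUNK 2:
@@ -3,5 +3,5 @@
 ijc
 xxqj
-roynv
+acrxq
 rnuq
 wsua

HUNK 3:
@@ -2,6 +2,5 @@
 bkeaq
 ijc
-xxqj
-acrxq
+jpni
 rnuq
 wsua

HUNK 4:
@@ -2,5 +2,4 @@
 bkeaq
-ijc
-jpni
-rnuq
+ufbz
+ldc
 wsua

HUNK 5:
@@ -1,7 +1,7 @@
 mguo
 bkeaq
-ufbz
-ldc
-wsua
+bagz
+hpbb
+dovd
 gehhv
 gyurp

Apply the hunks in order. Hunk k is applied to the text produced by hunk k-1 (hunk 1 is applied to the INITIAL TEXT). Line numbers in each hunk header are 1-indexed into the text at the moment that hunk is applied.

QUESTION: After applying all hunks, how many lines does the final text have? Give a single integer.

Answer: 7

Derivation:
Hunk 1: at line 7 remove [ddsbk] add [gehhv] -> 9 lines: mguo bkeaq ijc xxqj roynv rnuq wsua gehhv gyurp
Hunk 2: at line 3 remove [roynv] add [acrxq] -> 9 lines: mguo bkeaq ijc xxqj acrxq rnuq wsua gehhv gyurp
Hunk 3: at line 2 remove [xxqj,acrxq] add [jpni] -> 8 lines: mguo bkeaq ijc jpni rnuq wsua gehhv gyurp
Hunk 4: at line 2 remove [ijc,jpni,rnuq] add [ufbz,ldc] -> 7 lines: mguo bkeaq ufbz ldc wsua gehhv gyurp
Hunk 5: at line 1 remove [ufbz,ldc,wsua] add [bagz,hpbb,dovd] -> 7 lines: mguo bkeaq bagz hpbb dovd gehhv gyurp
Final line count: 7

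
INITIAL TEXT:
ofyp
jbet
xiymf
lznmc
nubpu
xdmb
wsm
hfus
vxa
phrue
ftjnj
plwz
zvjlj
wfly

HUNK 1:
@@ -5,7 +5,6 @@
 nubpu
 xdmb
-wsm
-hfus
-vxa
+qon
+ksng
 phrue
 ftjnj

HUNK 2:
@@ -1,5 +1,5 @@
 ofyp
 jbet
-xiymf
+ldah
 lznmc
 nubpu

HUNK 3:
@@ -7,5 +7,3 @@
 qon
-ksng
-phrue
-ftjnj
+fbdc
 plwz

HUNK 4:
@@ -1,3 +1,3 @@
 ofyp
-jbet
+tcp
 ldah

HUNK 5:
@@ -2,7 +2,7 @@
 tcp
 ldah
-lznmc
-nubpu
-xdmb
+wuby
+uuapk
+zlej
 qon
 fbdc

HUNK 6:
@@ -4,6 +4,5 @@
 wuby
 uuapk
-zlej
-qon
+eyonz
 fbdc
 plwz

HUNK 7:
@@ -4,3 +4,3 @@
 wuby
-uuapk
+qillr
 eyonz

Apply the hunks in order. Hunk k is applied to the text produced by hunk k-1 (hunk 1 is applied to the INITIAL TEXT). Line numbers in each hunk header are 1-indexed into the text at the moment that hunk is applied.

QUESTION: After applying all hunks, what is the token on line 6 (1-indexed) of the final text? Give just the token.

Answer: eyonz

Derivation:
Hunk 1: at line 5 remove [wsm,hfus,vxa] add [qon,ksng] -> 13 lines: ofyp jbet xiymf lznmc nubpu xdmb qon ksng phrue ftjnj plwz zvjlj wfly
Hunk 2: at line 1 remove [xiymf] add [ldah] -> 13 lines: ofyp jbet ldah lznmc nubpu xdmb qon ksng phrue ftjnj plwz zvjlj wfly
Hunk 3: at line 7 remove [ksng,phrue,ftjnj] add [fbdc] -> 11 lines: ofyp jbet ldah lznmc nubpu xdmb qon fbdc plwz zvjlj wfly
Hunk 4: at line 1 remove [jbet] add [tcp] -> 11 lines: ofyp tcp ldah lznmc nubpu xdmb qon fbdc plwz zvjlj wfly
Hunk 5: at line 2 remove [lznmc,nubpu,xdmb] add [wuby,uuapk,zlej] -> 11 lines: ofyp tcp ldah wuby uuapk zlej qon fbdc plwz zvjlj wfly
Hunk 6: at line 4 remove [zlej,qon] add [eyonz] -> 10 lines: ofyp tcp ldah wuby uuapk eyonz fbdc plwz zvjlj wfly
Hunk 7: at line 4 remove [uuapk] add [qillr] -> 10 lines: ofyp tcp ldah wuby qillr eyonz fbdc plwz zvjlj wfly
Final line 6: eyonz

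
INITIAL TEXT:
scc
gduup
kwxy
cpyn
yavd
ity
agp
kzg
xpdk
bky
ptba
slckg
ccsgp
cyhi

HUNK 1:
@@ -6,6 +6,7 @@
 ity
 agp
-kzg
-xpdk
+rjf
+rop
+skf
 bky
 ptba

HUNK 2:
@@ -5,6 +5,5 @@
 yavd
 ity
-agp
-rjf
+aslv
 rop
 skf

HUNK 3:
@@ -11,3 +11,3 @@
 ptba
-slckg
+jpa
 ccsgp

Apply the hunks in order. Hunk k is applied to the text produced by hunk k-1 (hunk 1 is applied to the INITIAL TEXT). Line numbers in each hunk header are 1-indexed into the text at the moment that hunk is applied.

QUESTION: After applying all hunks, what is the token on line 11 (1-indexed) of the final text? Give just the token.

Answer: ptba

Derivation:
Hunk 1: at line 6 remove [kzg,xpdk] add [rjf,rop,skf] -> 15 lines: scc gduup kwxy cpyn yavd ity agp rjf rop skf bky ptba slckg ccsgp cyhi
Hunk 2: at line 5 remove [agp,rjf] add [aslv] -> 14 lines: scc gduup kwxy cpyn yavd ity aslv rop skf bky ptba slckg ccsgp cyhi
Hunk 3: at line 11 remove [slckg] add [jpa] -> 14 lines: scc gduup kwxy cpyn yavd ity aslv rop skf bky ptba jpa ccsgp cyhi
Final line 11: ptba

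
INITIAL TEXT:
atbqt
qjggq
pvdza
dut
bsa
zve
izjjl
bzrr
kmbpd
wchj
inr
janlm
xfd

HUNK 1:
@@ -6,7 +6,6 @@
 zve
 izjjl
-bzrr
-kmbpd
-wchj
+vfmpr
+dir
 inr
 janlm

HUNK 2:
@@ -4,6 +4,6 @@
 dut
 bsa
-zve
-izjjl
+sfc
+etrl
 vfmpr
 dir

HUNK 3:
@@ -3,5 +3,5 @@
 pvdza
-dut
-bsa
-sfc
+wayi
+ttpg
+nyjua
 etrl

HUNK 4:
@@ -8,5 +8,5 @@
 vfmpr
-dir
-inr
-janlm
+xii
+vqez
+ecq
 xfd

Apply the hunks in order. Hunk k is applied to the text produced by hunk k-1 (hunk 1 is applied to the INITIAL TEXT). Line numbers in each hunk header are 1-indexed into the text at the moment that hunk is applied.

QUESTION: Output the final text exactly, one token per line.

Hunk 1: at line 6 remove [bzrr,kmbpd,wchj] add [vfmpr,dir] -> 12 lines: atbqt qjggq pvdza dut bsa zve izjjl vfmpr dir inr janlm xfd
Hunk 2: at line 4 remove [zve,izjjl] add [sfc,etrl] -> 12 lines: atbqt qjggq pvdza dut bsa sfc etrl vfmpr dir inr janlm xfd
Hunk 3: at line 3 remove [dut,bsa,sfc] add [wayi,ttpg,nyjua] -> 12 lines: atbqt qjggq pvdza wayi ttpg nyjua etrl vfmpr dir inr janlm xfd
Hunk 4: at line 8 remove [dir,inr,janlm] add [xii,vqez,ecq] -> 12 lines: atbqt qjggq pvdza wayi ttpg nyjua etrl vfmpr xii vqez ecq xfd

Answer: atbqt
qjggq
pvdza
wayi
ttpg
nyjua
etrl
vfmpr
xii
vqez
ecq
xfd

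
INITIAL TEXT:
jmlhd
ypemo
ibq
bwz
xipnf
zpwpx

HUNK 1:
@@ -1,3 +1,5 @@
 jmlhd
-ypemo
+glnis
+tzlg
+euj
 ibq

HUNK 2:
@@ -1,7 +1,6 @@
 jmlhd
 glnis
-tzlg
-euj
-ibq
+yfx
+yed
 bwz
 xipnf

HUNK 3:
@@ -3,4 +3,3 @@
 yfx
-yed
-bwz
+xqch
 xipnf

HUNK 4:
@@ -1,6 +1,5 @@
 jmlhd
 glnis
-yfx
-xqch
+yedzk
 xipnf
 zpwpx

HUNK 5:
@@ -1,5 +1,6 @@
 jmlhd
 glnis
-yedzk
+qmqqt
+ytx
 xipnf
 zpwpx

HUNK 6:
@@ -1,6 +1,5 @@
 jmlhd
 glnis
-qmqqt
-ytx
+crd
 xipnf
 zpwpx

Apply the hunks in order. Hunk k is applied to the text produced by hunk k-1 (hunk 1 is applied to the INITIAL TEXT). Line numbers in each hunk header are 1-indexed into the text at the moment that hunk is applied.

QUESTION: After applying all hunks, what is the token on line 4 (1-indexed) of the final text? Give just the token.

Answer: xipnf

Derivation:
Hunk 1: at line 1 remove [ypemo] add [glnis,tzlg,euj] -> 8 lines: jmlhd glnis tzlg euj ibq bwz xipnf zpwpx
Hunk 2: at line 1 remove [tzlg,euj,ibq] add [yfx,yed] -> 7 lines: jmlhd glnis yfx yed bwz xipnf zpwpx
Hunk 3: at line 3 remove [yed,bwz] add [xqch] -> 6 lines: jmlhd glnis yfx xqch xipnf zpwpx
Hunk 4: at line 1 remove [yfx,xqch] add [yedzk] -> 5 lines: jmlhd glnis yedzk xipnf zpwpx
Hunk 5: at line 1 remove [yedzk] add [qmqqt,ytx] -> 6 lines: jmlhd glnis qmqqt ytx xipnf zpwpx
Hunk 6: at line 1 remove [qmqqt,ytx] add [crd] -> 5 lines: jmlhd glnis crd xipnf zpwpx
Final line 4: xipnf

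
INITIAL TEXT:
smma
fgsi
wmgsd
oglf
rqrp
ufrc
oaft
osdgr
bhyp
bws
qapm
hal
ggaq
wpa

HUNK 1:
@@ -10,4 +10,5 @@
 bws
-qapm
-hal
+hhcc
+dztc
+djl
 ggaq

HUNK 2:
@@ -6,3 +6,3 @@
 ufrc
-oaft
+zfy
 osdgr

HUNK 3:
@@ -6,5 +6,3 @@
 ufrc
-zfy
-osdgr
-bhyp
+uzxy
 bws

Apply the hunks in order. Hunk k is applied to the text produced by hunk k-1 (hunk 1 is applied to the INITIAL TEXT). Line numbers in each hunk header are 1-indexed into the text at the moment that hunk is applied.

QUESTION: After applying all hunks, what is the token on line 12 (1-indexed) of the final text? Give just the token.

Answer: ggaq

Derivation:
Hunk 1: at line 10 remove [qapm,hal] add [hhcc,dztc,djl] -> 15 lines: smma fgsi wmgsd oglf rqrp ufrc oaft osdgr bhyp bws hhcc dztc djl ggaq wpa
Hunk 2: at line 6 remove [oaft] add [zfy] -> 15 lines: smma fgsi wmgsd oglf rqrp ufrc zfy osdgr bhyp bws hhcc dztc djl ggaq wpa
Hunk 3: at line 6 remove [zfy,osdgr,bhyp] add [uzxy] -> 13 lines: smma fgsi wmgsd oglf rqrp ufrc uzxy bws hhcc dztc djl ggaq wpa
Final line 12: ggaq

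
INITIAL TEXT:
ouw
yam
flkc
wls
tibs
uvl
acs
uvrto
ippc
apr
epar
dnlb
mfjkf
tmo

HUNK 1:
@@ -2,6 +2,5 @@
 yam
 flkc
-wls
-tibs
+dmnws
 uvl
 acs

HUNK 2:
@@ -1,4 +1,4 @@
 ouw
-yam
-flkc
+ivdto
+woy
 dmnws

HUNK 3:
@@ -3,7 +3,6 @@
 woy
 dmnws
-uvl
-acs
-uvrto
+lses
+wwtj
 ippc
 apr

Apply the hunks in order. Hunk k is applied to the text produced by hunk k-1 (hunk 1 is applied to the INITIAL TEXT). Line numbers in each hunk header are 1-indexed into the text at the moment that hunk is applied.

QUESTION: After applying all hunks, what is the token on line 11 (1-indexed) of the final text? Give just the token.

Answer: mfjkf

Derivation:
Hunk 1: at line 2 remove [wls,tibs] add [dmnws] -> 13 lines: ouw yam flkc dmnws uvl acs uvrto ippc apr epar dnlb mfjkf tmo
Hunk 2: at line 1 remove [yam,flkc] add [ivdto,woy] -> 13 lines: ouw ivdto woy dmnws uvl acs uvrto ippc apr epar dnlb mfjkf tmo
Hunk 3: at line 3 remove [uvl,acs,uvrto] add [lses,wwtj] -> 12 lines: ouw ivdto woy dmnws lses wwtj ippc apr epar dnlb mfjkf tmo
Final line 11: mfjkf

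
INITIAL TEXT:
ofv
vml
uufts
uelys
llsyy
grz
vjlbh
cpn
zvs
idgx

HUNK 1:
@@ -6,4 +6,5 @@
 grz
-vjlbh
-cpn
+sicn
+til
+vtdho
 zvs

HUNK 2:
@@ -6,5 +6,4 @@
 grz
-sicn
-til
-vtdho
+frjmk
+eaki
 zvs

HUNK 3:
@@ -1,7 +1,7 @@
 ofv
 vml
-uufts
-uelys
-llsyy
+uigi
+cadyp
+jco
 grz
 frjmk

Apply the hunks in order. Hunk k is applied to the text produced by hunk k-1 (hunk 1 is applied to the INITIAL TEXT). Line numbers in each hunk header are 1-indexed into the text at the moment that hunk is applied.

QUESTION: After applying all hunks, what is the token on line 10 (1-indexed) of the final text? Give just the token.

Answer: idgx

Derivation:
Hunk 1: at line 6 remove [vjlbh,cpn] add [sicn,til,vtdho] -> 11 lines: ofv vml uufts uelys llsyy grz sicn til vtdho zvs idgx
Hunk 2: at line 6 remove [sicn,til,vtdho] add [frjmk,eaki] -> 10 lines: ofv vml uufts uelys llsyy grz frjmk eaki zvs idgx
Hunk 3: at line 1 remove [uufts,uelys,llsyy] add [uigi,cadyp,jco] -> 10 lines: ofv vml uigi cadyp jco grz frjmk eaki zvs idgx
Final line 10: idgx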